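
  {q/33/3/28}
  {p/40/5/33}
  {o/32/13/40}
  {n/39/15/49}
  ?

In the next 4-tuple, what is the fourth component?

Fourth component: differences are 5, 7, 9, … (increasing by 2 each time); 28, 33, 40, 49 → 60.

60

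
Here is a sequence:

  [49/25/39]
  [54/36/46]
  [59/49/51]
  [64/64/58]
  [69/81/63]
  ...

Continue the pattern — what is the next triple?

First component: 49, 54, 59, 64, 69 → 74 (+5 each step).
Second component: perfect squares: 5², 6², 7², …; 25, 36, 49, 64, 81 → 100.
Third component: alternating steps +7, +5, +7, +5, …; 39, 46, 51, 58, 63 → 70.
So the next triple is [74/100/70].

[74/100/70]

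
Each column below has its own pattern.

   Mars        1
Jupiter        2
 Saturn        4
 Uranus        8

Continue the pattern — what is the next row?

Neptune  16

Planet: Mars, Jupiter, Saturn, Uranus → Neptune (runs through the planets Mercury→Neptune).
Second component goes 1, 2, 4, 8 → 16 (×2 each step).
So the next row is Neptune  16.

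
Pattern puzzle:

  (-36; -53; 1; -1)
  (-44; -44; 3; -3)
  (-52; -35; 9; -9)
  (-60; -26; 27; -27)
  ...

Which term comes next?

(-68; -17; 81; -81)

First entry: −8 each step, so -36, -44, -52, -60 → -68.
Second entry — +9 each step: -53, -44, -35, -26 → -17.
Third entry: ×3 each step; 1, 3, 9, 27 → 81.
Fourth entry — ×3 each step: -1, -3, -9, -27 → -81.
Putting it together: (-68; -17; 81; -81).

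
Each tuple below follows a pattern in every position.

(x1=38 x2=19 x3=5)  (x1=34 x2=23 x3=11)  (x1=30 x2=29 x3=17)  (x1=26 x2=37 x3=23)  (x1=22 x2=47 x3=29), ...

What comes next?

(x1=18 x2=59 x3=35)

X1: −4 each step, so 38, 34, 30, 26, 22 → 18.
X2: differences are 4, 6, 8, … (increasing by 2 each time); 19, 23, 29, 37, 47 → 59.
X3: +6 each step; 5, 11, 17, 23, 29 → 35.
Combining the parts gives (x1=18 x2=59 x3=35).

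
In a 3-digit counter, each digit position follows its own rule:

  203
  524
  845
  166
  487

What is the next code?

708

First digit goes 2, 5, 8, 1, 4 → 7 (+3 each step, mod 10).
Second digit goes 0, 2, 4, 6, 8 → 0 (+2 each step, mod 10).
Third digit: +1 each step, mod 10; 3, 4, 5, 6, 7 → 8.
Putting it together: 708.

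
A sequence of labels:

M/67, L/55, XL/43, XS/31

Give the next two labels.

S/19, M/7

Size — runs through clothing sizes XS→XL: M, L, XL, XS → S → M.
For the second component, −12 each step: 67, 55, 43, 31 → 19 → 7.
Putting the parts together: S/19 and then M/7.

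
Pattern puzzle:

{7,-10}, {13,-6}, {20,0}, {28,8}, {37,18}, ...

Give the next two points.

{47,30}, {58,44}

First component: 7, 13, 20, 28, 37 → 47 → 58 (differences are 6, 7, 8, … (increasing by 1 each time)).
Second component — differences are 4, 6, 8, … (increasing by 2 each time): -10, -6, 0, 8, 18 → 30 → 44.
So the next two points are {47,30} and {58,44}.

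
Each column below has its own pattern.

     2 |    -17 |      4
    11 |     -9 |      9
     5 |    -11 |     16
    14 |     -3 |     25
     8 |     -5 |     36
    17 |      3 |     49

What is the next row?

11  1  64

First component goes 2, 11, 5, 14, 8, 17 → 11 (alternating steps +9, −6, +9, −6, …).
Second component: alternating steps +8, −2, +8, −2, …; -17, -9, -11, -3, -5, 3 → 1.
Third component: perfect squares: 2², 3², 4², …, so 4, 9, 16, 25, 36, 49 → 64.
Putting it together: 11  1  64.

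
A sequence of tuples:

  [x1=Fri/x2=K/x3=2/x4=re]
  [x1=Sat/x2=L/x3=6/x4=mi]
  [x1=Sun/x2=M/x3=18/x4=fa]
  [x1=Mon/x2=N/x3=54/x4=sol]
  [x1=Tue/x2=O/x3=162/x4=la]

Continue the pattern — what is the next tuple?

[x1=Wed/x2=P/x3=486/x4=ti]

For the x1, runs through the weekdays Mon→Sun: Fri, Sat, Sun, Mon, Tue → Wed.
X2 goes K, L, M, N, O → P (letters move forward 1 place in the alphabet).
X3 — ×3 each step: 2, 6, 18, 54, 162 → 486.
X4: re, mi, fa, sol, la → ti (runs through the solfège scale do→ti).
So the next tuple is [x1=Wed/x2=P/x3=486/x4=ti].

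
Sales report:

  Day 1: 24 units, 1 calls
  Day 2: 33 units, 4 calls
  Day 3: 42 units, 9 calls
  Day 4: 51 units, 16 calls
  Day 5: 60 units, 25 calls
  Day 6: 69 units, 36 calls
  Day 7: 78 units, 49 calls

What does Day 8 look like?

87 units, 64 calls

Units — +9 each step: 24, 33, 42, 51, 60, 69, 78 → 87.
Calls goes 1, 4, 9, 16, 25, 36, 49 → 64 (perfect squares: 1², 2², 3², …).
So the next record is 87 units, 64 calls.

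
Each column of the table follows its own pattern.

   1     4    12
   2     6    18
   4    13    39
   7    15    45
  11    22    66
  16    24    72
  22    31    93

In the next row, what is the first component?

First component: differences are 1, 2, 3, … (increasing by 1 each time), so 1, 2, 4, 7, 11, 16, 22 → 29.

29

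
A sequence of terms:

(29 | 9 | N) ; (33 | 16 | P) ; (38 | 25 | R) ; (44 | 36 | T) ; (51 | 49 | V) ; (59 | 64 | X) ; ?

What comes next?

(68 | 81 | Z)

First component: differences are 4, 5, 6, … (increasing by 1 each time); 29, 33, 38, 44, 51, 59 → 68.
Second component: perfect squares: 3², 4², 5², …; 9, 16, 25, 36, 49, 64 → 81.
Letter: N, P, R, T, V, X → Z (letters move forward 2 places in the alphabet).
Combining the parts gives (68 | 81 | Z).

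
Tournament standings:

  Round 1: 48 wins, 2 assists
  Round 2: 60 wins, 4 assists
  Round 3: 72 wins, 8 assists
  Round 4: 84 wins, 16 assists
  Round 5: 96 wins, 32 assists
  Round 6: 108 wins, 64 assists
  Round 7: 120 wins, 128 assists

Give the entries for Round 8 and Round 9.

132 wins, 256 assists; 144 wins, 512 assists

Wins: +12 each step, so 48, 60, 72, 84, 96, 108, 120 → 132 → 144.
For the assists, ×2 each step: 2, 4, 8, 16, 32, 64, 128 → 256 → 512.
So the next two lines are 132 wins, 256 assists and 144 wins, 512 assists.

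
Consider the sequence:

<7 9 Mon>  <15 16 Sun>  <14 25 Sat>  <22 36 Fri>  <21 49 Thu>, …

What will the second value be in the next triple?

64

For the second value, perfect squares: 3², 4², 5², …: 9, 16, 25, 36, 49 → 64.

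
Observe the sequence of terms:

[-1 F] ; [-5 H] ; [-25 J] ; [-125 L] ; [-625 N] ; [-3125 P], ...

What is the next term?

[-15625 R]

First part — ×5 each step: -1, -5, -25, -125, -625, -3125 → -15625.
Letter — letters move forward 2 places in the alphabet: F, H, J, L, N, P → R.
Putting it together: [-15625 R].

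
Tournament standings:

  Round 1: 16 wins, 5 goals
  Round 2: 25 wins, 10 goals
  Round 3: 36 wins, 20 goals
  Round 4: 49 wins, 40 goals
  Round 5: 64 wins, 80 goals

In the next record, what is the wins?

81

Wins goes 16, 25, 36, 49, 64 → 81 (perfect squares: 4², 5², 6², …).
For the goals, ×2 each step: 5, 10, 20, 40, 80 → 160.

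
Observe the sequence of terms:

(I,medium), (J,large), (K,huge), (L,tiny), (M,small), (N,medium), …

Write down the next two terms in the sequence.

Letter goes I, J, K, L, M, N → O → P (letters move forward 1 place in the alphabet).
Size goes medium, large, huge, tiny, small, medium → large → huge (repeats medium → large → huge → tiny → small).
Putting the parts together: (O,large) and then (P,huge).

(O,large), (P,huge)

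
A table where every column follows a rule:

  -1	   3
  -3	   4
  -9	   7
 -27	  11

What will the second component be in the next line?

18

Second component goes 3, 4, 7, 11 → 18 (each term is the sum of the two before it).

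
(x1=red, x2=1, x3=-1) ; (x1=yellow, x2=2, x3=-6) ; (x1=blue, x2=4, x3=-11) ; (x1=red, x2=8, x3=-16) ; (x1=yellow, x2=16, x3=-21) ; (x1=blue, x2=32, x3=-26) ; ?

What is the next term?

X1 goes red, yellow, blue, red, yellow, blue → red (repeats red → yellow → blue).
X2: ×2 each step; 1, 2, 4, 8, 16, 32 → 64.
For the x3, −5 each step: -1, -6, -11, -16, -21, -26 → -31.
Putting it together: (x1=red, x2=64, x3=-31).

(x1=red, x2=64, x3=-31)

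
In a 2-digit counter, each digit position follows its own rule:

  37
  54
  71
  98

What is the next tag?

15

For the first digit, +2 each step, mod 10: 3, 5, 7, 9 → 1.
Second digit goes 7, 4, 1, 8 → 5 (−3 each step, mod 10).
Putting it together: 15.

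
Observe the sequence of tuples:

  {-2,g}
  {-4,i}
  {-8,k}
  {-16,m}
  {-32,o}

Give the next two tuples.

For the first value, ×2 each step: -2, -4, -8, -16, -32 → -64 → -128.
Letter — letters move forward 2 places in the alphabet: g, i, k, m, o → q → s.
Putting the parts together: {-64,q} and then {-128,s}.

{-64,q}, {-128,s}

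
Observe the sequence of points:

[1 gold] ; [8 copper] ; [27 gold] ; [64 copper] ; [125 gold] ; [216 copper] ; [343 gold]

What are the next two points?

[512 copper], [729 gold]

First part goes 1, 8, 27, 64, 125, 216, 343 → 512 → 729 (perfect cubes: 1³, 2³, 3³, …).
Metal: alternates gold ↔ copper, so gold, copper, gold, copper, gold, copper, gold → copper → gold.
So the next two points are [512 copper] and [729 gold].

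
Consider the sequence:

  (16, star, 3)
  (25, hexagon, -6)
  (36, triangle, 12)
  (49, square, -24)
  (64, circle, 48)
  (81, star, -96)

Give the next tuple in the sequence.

First value — perfect squares: 4², 5², 6², …: 16, 25, 36, 49, 64, 81 → 100.
Shape: repeats star → hexagon → triangle → square → circle, so star, hexagon, triangle, square, circle, star → hexagon.
Third value: ×(-2) each step; 3, -6, 12, -24, 48, -96 → 192.
Combining the parts gives (100, hexagon, 192).

(100, hexagon, 192)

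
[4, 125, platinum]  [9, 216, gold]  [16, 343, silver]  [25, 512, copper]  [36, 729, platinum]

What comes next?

[49, 1000, gold]

First value: perfect squares: 2², 3², 4², …; 4, 9, 16, 25, 36 → 49.
Second value — perfect cubes: 5³, 6³, 7³, …: 125, 216, 343, 512, 729 → 1000.
Metal: repeats platinum → gold → silver → copper, so platinum, gold, silver, copper, platinum → gold.
Combining the parts gives [49, 1000, gold].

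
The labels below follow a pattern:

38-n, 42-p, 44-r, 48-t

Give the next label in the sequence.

50-v

For the first component, alternating steps +4, +2, +4, +2, …: 38, 42, 44, 48 → 50.
Letter goes n, p, r, t → v (letters move forward 2 places in the alphabet).
Putting it together: 50-v.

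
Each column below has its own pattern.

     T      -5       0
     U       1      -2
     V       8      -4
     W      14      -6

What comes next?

X  21  -8

Letter: letters move forward 1 place in the alphabet; T, U, V, W → X.
Second component: alternating steps +6, +7, +6, +7, …, so -5, 1, 8, 14 → 21.
Third component — −2 each step: 0, -2, -4, -6 → -8.
Combining the parts gives X  21  -8.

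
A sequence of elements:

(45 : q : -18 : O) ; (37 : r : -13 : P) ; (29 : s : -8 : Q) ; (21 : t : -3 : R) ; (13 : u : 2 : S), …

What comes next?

First entry: −8 each step; 45, 37, 29, 21, 13 → 5.
First letter — letters move forward 1 place in the alphabet: q, r, s, t, u → v.
Third entry: -18, -13, -8, -3, 2 → 7 (+5 each step).
Second letter goes O, P, Q, R, S → T (letters move forward 1 place in the alphabet).
Combining the parts gives (5 : v : 7 : T).

(5 : v : 7 : T)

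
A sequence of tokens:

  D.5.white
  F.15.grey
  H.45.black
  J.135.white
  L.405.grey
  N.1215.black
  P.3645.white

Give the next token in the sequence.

Letter goes D, F, H, J, L, N, P → R (letters move forward 2 places in the alphabet).
Second component: ×3 each step; 5, 15, 45, 135, 405, 1215, 3645 → 10935.
Shade — repeats white → grey → black: white, grey, black, white, grey, black, white → grey.
So the next token is R.10935.grey.

R.10935.grey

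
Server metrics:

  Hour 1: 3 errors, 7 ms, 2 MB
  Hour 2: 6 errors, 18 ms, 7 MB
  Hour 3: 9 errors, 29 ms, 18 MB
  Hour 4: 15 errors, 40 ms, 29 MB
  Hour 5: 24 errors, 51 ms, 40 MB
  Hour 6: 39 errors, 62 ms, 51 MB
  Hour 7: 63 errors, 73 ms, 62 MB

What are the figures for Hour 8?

102 errors, 84 ms, 73 MB

Errors: each term is the sum of the two before it; 3, 6, 9, 15, 24, 39, 63 → 102.
Ms: +11 each step; 7, 18, 29, 40, 51, 62, 73 → 84.
MB: always the previous value of the ms, so 2, 7, 18, 29, 40, 51, 62 → 73.
So the next line is 102 errors, 84 ms, 73 MB.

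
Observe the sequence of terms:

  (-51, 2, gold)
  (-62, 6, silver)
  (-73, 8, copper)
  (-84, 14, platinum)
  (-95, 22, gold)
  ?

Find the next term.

First coordinate: −11 each step; -51, -62, -73, -84, -95 → -106.
For the second coordinate, each term is the sum of the two before it: 2, 6, 8, 14, 22 → 36.
Metal: repeats gold → silver → copper → platinum; gold, silver, copper, platinum, gold → silver.
Putting it together: (-106, 36, silver).

(-106, 36, silver)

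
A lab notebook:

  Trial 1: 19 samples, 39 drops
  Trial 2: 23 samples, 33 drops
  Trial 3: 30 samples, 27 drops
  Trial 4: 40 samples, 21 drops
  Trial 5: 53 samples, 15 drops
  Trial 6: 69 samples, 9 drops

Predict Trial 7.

88 samples, 3 drops

Samples: differences are 4, 7, 10, … (increasing by 3 each time); 19, 23, 30, 40, 53, 69 → 88.
Drops — −6 each step: 39, 33, 27, 21, 15, 9 → 3.
Putting it together: 88 samples, 3 drops.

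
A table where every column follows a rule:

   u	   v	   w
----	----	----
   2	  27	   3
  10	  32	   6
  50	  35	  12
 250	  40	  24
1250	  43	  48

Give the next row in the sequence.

Column u: 2, 10, 50, 250, 1250 → 6250 (×5 each step).
Column v: alternating steps +5, +3, +5, +3, …, so 27, 32, 35, 40, 43 → 48.
Column w — ×2 each step: 3, 6, 12, 24, 48 → 96.
Putting it together: 6250  48  96.

6250  48  96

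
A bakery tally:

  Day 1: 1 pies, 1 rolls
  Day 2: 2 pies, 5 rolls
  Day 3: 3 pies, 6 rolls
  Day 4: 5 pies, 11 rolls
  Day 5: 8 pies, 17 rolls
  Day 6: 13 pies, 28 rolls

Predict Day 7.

Pies — each term is the sum of the two before it: 1, 2, 3, 5, 8, 13 → 21.
Rolls: 1, 5, 6, 11, 17, 28 → 45 (each term is the sum of the two before it).
Combining the parts gives 21 pies, 45 rolls.

21 pies, 45 rolls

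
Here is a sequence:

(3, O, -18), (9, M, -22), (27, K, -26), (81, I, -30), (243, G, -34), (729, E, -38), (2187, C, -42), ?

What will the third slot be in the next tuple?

Third slot: −4 each step, so -18, -22, -26, -30, -34, -38, -42 → -46.

-46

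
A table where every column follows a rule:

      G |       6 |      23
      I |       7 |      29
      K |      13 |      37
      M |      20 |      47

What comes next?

O  33  59

Letter: letters move forward 2 places in the alphabet, so G, I, K, M → O.
Second component: 6, 7, 13, 20 → 33 (each term is the sum of the two before it).
Third component: differences are 6, 8, 10, … (increasing by 2 each time); 23, 29, 37, 47 → 59.
So the next line is O  33  59.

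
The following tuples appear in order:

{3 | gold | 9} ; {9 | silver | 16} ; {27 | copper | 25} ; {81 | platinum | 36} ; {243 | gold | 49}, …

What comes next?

{729 | silver | 64}

For the first coordinate, ×3 each step: 3, 9, 27, 81, 243 → 729.
Metal goes gold, silver, copper, platinum, gold → silver (repeats gold → silver → copper → platinum).
For the third coordinate, perfect squares: 3², 4², 5², …: 9, 16, 25, 36, 49 → 64.
Combining the parts gives {729 | silver | 64}.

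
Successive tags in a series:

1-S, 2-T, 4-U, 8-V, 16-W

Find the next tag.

First component: ×2 each step; 1, 2, 4, 8, 16 → 32.
Letter: letters move forward 1 place in the alphabet; S, T, U, V, W → X.
Putting it together: 32-X.

32-X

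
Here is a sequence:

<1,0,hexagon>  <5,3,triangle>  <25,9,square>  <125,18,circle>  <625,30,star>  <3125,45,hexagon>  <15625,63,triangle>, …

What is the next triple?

<78125,84,square>

First part: ×5 each step; 1, 5, 25, 125, 625, 3125, 15625 → 78125.
Second part: differences are 3, 6, 9, … (increasing by 3 each time); 0, 3, 9, 18, 30, 45, 63 → 84.
Shape: repeats hexagon → triangle → square → circle → star; hexagon, triangle, square, circle, star, hexagon, triangle → square.
Combining the parts gives <78125,84,square>.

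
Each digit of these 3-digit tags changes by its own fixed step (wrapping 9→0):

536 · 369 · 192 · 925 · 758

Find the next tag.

First digit: −2 each step, mod 10, so 5, 3, 1, 9, 7 → 5.
Second digit goes 3, 6, 9, 2, 5 → 8 (+3 each step, mod 10).
Third digit: +3 each step, mod 10; 6, 9, 2, 5, 8 → 1.
Combining the parts gives 581.

581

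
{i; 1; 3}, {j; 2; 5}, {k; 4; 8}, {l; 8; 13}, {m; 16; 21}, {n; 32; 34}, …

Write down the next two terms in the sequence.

{o; 64; 55}, {p; 128; 89}

For the letter, letters move forward 1 place in the alphabet: i, j, k, l, m, n → o → p.
Second coordinate: ×2 each step, so 1, 2, 4, 8, 16, 32 → 64 → 128.
Third coordinate — each term is the sum of the two before it: 3, 5, 8, 13, 21, 34 → 55 → 89.
So the next two terms are {o; 64; 55} and {p; 128; 89}.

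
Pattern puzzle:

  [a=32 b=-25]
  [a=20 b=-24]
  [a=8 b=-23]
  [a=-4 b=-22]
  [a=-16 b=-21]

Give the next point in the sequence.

[a=-28 b=-20]

For the a, −12 each step: 32, 20, 8, -4, -16 → -28.
B — +1 each step: -25, -24, -23, -22, -21 → -20.
So the next point is [a=-28 b=-20].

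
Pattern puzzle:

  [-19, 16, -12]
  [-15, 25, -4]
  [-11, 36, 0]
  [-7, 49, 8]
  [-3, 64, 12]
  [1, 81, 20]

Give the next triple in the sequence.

First part: -19, -15, -11, -7, -3, 1 → 5 (+4 each step).
Second part goes 16, 25, 36, 49, 64, 81 → 100 (perfect squares: 4², 5², 6², …).
Third part: alternating steps +8, +4, +8, +4, …, so -12, -4, 0, 8, 12, 20 → 24.
Putting it together: [5, 100, 24].

[5, 100, 24]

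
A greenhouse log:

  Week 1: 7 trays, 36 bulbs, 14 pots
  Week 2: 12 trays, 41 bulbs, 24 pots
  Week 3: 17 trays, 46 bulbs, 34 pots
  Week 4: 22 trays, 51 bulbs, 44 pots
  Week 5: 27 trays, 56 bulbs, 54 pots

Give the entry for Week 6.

Trays: +5 each step; 7, 12, 17, 22, 27 → 32.
Bulbs: +5 each step, so 36, 41, 46, 51, 56 → 61.
Pots: always 2 × the trays; 14, 24, 34, 44, 54 → 64.
Putting it together: 32 trays, 61 bulbs, 64 pots.

32 trays, 61 bulbs, 64 pots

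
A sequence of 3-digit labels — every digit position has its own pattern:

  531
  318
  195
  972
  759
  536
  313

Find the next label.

First digit: 5, 3, 1, 9, 7, 5, 3 → 1 (−2 each step, mod 10).
Second digit: −2 each step, mod 10; 3, 1, 9, 7, 5, 3, 1 → 9.
Third digit — −3 each step, mod 10: 1, 8, 5, 2, 9, 6, 3 → 0.
Combining the parts gives 190.

190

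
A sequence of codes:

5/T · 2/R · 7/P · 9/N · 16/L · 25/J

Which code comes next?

41/H

First component: 5, 2, 7, 9, 16, 25 → 41 (each term is the sum of the two before it).
Letter goes T, R, P, N, L, J → H (letters move back 2 places in the alphabet).
So the next code is 41/H.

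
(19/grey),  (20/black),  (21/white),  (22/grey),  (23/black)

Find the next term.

For the first value, +1 each step: 19, 20, 21, 22, 23 → 24.
Shade: repeats grey → black → white, so grey, black, white, grey, black → white.
So the next term is (24/white).

(24/white)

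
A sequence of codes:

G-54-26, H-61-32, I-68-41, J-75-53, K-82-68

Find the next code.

L-89-86

For the letter, letters move forward 1 place in the alphabet: G, H, I, J, K → L.
Second component goes 54, 61, 68, 75, 82 → 89 (+7 each step).
Third component: differences are 6, 9, 12, … (increasing by 3 each time), so 26, 32, 41, 53, 68 → 86.
Combining the parts gives L-89-86.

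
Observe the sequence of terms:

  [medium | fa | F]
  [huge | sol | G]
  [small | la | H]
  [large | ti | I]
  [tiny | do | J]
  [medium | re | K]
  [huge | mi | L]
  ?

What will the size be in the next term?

small

For the size, repeats medium → huge → small → large → tiny: medium, huge, small, large, tiny, medium, huge → small.
Note: fa, sol, la, ti, do, re, mi → fa (runs through the solfège scale do→ti).
For the letter, letters move forward 1 place in the alphabet: F, G, H, I, J, K, L → M.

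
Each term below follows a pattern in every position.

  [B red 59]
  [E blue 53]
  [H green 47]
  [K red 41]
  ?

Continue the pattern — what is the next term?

[N blue 35]

Letter: letters move forward 3 places in the alphabet; B, E, H, K → N.
Colour: red, blue, green, red → blue (repeats red → blue → green).
Third entry goes 59, 53, 47, 41 → 35 (−6 each step).
Combining the parts gives [N blue 35].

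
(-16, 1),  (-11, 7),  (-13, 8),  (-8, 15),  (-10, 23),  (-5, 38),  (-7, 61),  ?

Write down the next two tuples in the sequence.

For the first value, alternating steps +5, −2, +5, −2, …: -16, -11, -13, -8, -10, -5, -7 → -2 → -4.
Second value goes 1, 7, 8, 15, 23, 38, 61 → 99 → 160 (each term is the sum of the two before it).
So the next two tuples are (-2, 99) and (-4, 160).

(-2, 99), (-4, 160)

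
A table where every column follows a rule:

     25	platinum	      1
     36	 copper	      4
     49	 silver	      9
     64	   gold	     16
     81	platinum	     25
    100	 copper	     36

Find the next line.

For the first component, perfect squares: 5², 6², 7², …: 25, 36, 49, 64, 81, 100 → 121.
Metal goes platinum, copper, silver, gold, platinum, copper → silver (repeats platinum → copper → silver → gold).
Third component: perfect squares: 1², 2², 3², …, so 1, 4, 9, 16, 25, 36 → 49.
Putting it together: 121  silver  49.

121  silver  49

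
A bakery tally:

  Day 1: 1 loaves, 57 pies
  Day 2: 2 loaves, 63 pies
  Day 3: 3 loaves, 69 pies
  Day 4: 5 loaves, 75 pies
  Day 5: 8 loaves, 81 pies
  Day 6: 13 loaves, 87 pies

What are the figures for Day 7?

21 loaves, 93 pies

Loaves: each term is the sum of the two before it, so 1, 2, 3, 5, 8, 13 → 21.
Pies goes 57, 63, 69, 75, 81, 87 → 93 (+6 each step).
Putting it together: 21 loaves, 93 pies.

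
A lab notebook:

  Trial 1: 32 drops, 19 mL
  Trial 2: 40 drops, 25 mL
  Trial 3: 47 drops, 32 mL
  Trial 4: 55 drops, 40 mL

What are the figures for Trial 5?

Drops: alternating steps +8, +7, +8, +7, …; 32, 40, 47, 55 → 62.
ML: differences are 6, 7, 8, … (increasing by 1 each time), so 19, 25, 32, 40 → 49.
Putting it together: 62 drops, 49 mL.

62 drops, 49 mL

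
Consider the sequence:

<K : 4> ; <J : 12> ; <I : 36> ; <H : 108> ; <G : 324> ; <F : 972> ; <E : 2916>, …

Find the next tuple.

Letter: letters move back 1 place in the alphabet, so K, J, I, H, G, F, E → D.
Second slot: 4, 12, 36, 108, 324, 972, 2916 → 8748 (×3 each step).
So the next tuple is <D : 8748>.

<D : 8748>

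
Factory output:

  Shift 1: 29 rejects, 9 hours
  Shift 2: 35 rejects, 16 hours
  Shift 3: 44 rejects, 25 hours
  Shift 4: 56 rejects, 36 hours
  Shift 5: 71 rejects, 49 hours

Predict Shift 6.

Rejects — differences are 6, 9, 12, … (increasing by 3 each time): 29, 35, 44, 56, 71 → 89.
For the hours, perfect squares: 3², 4², 5², …: 9, 16, 25, 36, 49 → 64.
So the next line is 89 rejects, 64 hours.

89 rejects, 64 hours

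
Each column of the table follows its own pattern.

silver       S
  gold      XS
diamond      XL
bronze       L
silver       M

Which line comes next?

gold  S

Rank: silver, gold, diamond, bronze, silver → gold (repeats silver → gold → diamond → bronze).
Size: runs backward through clothing sizes XS→XL; S, XS, XL, L, M → S.
Combining the parts gives gold  S.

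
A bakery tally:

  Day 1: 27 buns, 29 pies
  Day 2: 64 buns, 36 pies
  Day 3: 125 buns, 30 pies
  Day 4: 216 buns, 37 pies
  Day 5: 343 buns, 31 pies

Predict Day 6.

Buns: perfect cubes: 3³, 4³, 5³, …, so 27, 64, 125, 216, 343 → 512.
Pies: alternating steps +7, −6, +7, −6, …; 29, 36, 30, 37, 31 → 38.
So the next record is 512 buns, 38 pies.

512 buns, 38 pies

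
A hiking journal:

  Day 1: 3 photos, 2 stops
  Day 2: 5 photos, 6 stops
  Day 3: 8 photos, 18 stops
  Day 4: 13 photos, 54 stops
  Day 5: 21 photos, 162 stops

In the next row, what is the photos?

34

Photos: each term is the sum of the two before it, so 3, 5, 8, 13, 21 → 34.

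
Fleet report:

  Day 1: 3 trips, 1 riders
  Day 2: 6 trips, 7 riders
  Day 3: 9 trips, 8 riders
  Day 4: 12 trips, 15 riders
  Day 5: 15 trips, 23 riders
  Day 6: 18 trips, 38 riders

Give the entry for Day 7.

Trips: +3 each step; 3, 6, 9, 12, 15, 18 → 21.
Riders goes 1, 7, 8, 15, 23, 38 → 61 (each term is the sum of the two before it).
Combining the parts gives 21 trips, 61 riders.

21 trips, 61 riders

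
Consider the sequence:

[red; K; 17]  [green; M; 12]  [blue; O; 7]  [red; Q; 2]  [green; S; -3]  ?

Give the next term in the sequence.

Colour: red, green, blue, red, green → blue (repeats red → green → blue).
Letter goes K, M, O, Q, S → U (letters move forward 2 places in the alphabet).
Third entry: −5 each step; 17, 12, 7, 2, -3 → -8.
So the next term is [blue; U; -8].

[blue; U; -8]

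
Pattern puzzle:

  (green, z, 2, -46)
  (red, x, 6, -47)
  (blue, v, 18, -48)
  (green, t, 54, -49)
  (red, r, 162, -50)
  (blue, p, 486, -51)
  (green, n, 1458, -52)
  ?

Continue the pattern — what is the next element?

(red, l, 4374, -53)

Colour: repeats green → red → blue; green, red, blue, green, red, blue, green → red.
Letter — letters move back 2 places in the alphabet: z, x, v, t, r, p, n → l.
For the third entry, ×3 each step: 2, 6, 18, 54, 162, 486, 1458 → 4374.
Fourth entry — −1 each step: -46, -47, -48, -49, -50, -51, -52 → -53.
So the next element is (red, l, 4374, -53).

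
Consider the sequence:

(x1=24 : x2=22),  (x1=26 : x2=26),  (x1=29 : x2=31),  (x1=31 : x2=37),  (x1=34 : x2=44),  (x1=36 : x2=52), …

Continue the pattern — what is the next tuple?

X1: alternating steps +2, +3, +2, +3, …; 24, 26, 29, 31, 34, 36 → 39.
X2: 22, 26, 31, 37, 44, 52 → 61 (differences are 4, 5, 6, … (increasing by 1 each time)).
So the next tuple is (x1=39 : x2=61).

(x1=39 : x2=61)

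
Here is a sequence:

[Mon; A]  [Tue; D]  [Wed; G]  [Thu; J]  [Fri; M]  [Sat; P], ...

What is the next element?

[Sun; S]

Day: Mon, Tue, Wed, Thu, Fri, Sat → Sun (runs through the weekdays Mon→Sun).
Letter: letters move forward 3 places in the alphabet; A, D, G, J, M, P → S.
Putting it together: [Sun; S].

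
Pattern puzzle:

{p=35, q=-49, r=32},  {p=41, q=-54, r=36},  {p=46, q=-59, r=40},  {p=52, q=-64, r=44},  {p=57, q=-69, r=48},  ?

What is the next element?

{p=63, q=-74, r=52}

P: alternating steps +6, +5, +6, +5, …, so 35, 41, 46, 52, 57 → 63.
Q: −5 each step, so -49, -54, -59, -64, -69 → -74.
R: 32, 36, 40, 44, 48 → 52 (+4 each step).
Putting it together: {p=63, q=-74, r=52}.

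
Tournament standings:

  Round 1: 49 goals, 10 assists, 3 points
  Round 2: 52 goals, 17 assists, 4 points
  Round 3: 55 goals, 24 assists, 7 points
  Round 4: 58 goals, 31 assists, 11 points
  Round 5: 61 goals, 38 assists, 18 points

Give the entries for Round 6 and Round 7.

64 goals, 45 assists, 29 points; 67 goals, 52 assists, 47 points

For the goals, +3 each step: 49, 52, 55, 58, 61 → 64 → 67.
For the assists, +7 each step: 10, 17, 24, 31, 38 → 45 → 52.
Points: each term is the sum of the two before it, so 3, 4, 7, 11, 18 → 29 → 47.
So the next two rows are 64 goals, 45 assists, 29 points and 67 goals, 52 assists, 47 points.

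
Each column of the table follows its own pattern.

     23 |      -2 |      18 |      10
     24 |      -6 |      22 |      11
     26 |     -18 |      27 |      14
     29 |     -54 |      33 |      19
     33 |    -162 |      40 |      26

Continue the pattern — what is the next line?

First component goes 23, 24, 26, 29, 33 → 38 (differences are 1, 2, 3, … (increasing by 1 each time)).
For the second component, ×3 each step: -2, -6, -18, -54, -162 → -486.
Third component: differences are 4, 5, 6, … (increasing by 1 each time); 18, 22, 27, 33, 40 → 48.
Fourth component: differences are 1, 3, 5, … (increasing by 2 each time); 10, 11, 14, 19, 26 → 35.
Combining the parts gives 38  -486  48  35.

38  -486  48  35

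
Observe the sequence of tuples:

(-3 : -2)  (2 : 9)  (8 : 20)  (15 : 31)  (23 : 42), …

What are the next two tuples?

First slot: differences are 5, 6, 7, … (increasing by 1 each time); -3, 2, 8, 15, 23 → 32 → 42.
Second slot: +11 each step; -2, 9, 20, 31, 42 → 53 → 64.
Putting the parts together: (32 : 53) and then (42 : 64).

(32 : 53), (42 : 64)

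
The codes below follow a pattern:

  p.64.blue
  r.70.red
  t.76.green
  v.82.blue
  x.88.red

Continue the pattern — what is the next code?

z.94.green

Letter: p, r, t, v, x → z (letters move forward 2 places in the alphabet).
Second component: 64, 70, 76, 82, 88 → 94 (+6 each step).
Colour: blue, red, green, blue, red → green (repeats blue → red → green).
So the next code is z.94.green.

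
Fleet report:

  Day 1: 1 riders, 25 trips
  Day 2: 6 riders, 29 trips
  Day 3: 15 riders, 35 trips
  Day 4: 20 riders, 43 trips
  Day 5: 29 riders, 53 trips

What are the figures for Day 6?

For the riders, alternating steps +5, +9, +5, +9, …: 1, 6, 15, 20, 29 → 34.
Trips — differences are 4, 6, 8, … (increasing by 2 each time): 25, 29, 35, 43, 53 → 65.
Combining the parts gives 34 riders, 65 trips.

34 riders, 65 trips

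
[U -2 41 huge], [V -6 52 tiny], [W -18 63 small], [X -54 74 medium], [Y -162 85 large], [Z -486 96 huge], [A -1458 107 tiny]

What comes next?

Letter: letters move forward 1 place in the alphabet, wrapping Z→A; U, V, W, X, Y, Z, A → B.
Second slot: ×3 each step, so -2, -6, -18, -54, -162, -486, -1458 → -4374.
Third slot — +11 each step: 41, 52, 63, 74, 85, 96, 107 → 118.
Size: repeats huge → tiny → small → medium → large, so huge, tiny, small, medium, large, huge, tiny → small.
Putting it together: [B -4374 118 small].

[B -4374 118 small]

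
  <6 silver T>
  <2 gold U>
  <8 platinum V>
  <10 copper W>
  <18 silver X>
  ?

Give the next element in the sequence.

<28 gold Y>

First part: each term is the sum of the two before it; 6, 2, 8, 10, 18 → 28.
Metal: repeats silver → gold → platinum → copper; silver, gold, platinum, copper, silver → gold.
Letter: letters move forward 1 place in the alphabet; T, U, V, W, X → Y.
Combining the parts gives <28 gold Y>.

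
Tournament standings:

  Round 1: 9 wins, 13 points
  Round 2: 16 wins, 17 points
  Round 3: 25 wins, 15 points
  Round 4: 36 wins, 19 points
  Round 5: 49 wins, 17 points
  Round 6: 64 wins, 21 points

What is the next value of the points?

Wins — perfect squares: 3², 4², 5², …: 9, 16, 25, 36, 49, 64 → 81.
Points goes 13, 17, 15, 19, 17, 21 → 19 (alternating steps +4, −2, +4, −2, …).

19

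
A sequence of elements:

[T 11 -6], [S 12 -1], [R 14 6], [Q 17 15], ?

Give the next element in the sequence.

[P 21 26]

Letter — letters move back 1 place in the alphabet: T, S, R, Q → P.
Second part: 11, 12, 14, 17 → 21 (differences are 1, 2, 3, … (increasing by 1 each time)).
For the third part, differences are 5, 7, 9, … (increasing by 2 each time): -6, -1, 6, 15 → 26.
Combining the parts gives [P 21 26].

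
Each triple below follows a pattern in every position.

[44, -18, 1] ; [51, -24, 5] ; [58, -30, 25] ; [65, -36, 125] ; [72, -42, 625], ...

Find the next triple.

First coordinate: +7 each step, so 44, 51, 58, 65, 72 → 79.
Second coordinate — −6 each step: -18, -24, -30, -36, -42 → -48.
Third coordinate: 1, 5, 25, 125, 625 → 3125 (×5 each step).
Combining the parts gives [79, -48, 3125].

[79, -48, 3125]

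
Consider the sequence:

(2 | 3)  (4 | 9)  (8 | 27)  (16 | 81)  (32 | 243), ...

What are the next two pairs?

(64 | 729), (128 | 2187)

For the first value, ×2 each step: 2, 4, 8, 16, 32 → 64 → 128.
Second value: 3, 9, 27, 81, 243 → 729 → 2187 (×3 each step).
Putting the parts together: (64 | 729) and then (128 | 2187).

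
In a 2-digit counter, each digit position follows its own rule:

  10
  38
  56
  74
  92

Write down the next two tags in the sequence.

For the first digit, +2 each step, mod 10: 1, 3, 5, 7, 9 → 1 → 3.
Second digit: 0, 8, 6, 4, 2 → 0 → 8 (−2 each step, mod 10).
Putting the parts together: 10 and then 38.

10 then 38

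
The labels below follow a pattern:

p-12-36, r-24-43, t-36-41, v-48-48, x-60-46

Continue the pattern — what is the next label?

z-72-53

Letter: letters move forward 2 places in the alphabet; p, r, t, v, x → z.
Second component: +12 each step; 12, 24, 36, 48, 60 → 72.
Third component goes 36, 43, 41, 48, 46 → 53 (alternating steps +7, −2, +7, −2, …).
Putting it together: z-72-53.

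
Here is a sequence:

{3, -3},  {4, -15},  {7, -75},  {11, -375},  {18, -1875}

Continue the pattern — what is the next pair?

For the first part, each term is the sum of the two before it: 3, 4, 7, 11, 18 → 29.
Second part — ×5 each step: -3, -15, -75, -375, -1875 → -9375.
So the next pair is {29, -9375}.

{29, -9375}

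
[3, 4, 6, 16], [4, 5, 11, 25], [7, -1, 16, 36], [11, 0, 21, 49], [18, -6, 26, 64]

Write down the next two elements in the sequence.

First entry: each term is the sum of the two before it, so 3, 4, 7, 11, 18 → 29 → 47.
Second entry — alternating steps +1, −6, +1, −6, …: 4, 5, -1, 0, -6 → -5 → -11.
Third entry goes 6, 11, 16, 21, 26 → 31 → 36 (+5 each step).
Fourth entry: perfect squares: 4², 5², 6², …, so 16, 25, 36, 49, 64 → 81 → 100.
So the next two elements are [29, -5, 31, 81] and [47, -11, 36, 100].

[29, -5, 31, 81], [47, -11, 36, 100]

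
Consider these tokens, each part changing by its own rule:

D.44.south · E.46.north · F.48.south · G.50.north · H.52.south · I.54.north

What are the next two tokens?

Letter goes D, E, F, G, H, I → J → K (letters move forward 1 place in the alphabet).
Second component: 44, 46, 48, 50, 52, 54 → 56 → 58 (+2 each step).
Direction: alternates south ↔ north, so south, north, south, north, south, north → south → north.
So the next two tokens are J.56.south and K.58.north.

J.56.south, K.58.north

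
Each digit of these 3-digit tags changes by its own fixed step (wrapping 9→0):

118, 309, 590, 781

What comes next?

972

First digit: 1, 3, 5, 7 → 9 (+2 each step, mod 10).
Second digit — −1 each step, mod 10: 1, 0, 9, 8 → 7.
Third digit — +1 each step, mod 10: 8, 9, 0, 1 → 2.
Putting it together: 972.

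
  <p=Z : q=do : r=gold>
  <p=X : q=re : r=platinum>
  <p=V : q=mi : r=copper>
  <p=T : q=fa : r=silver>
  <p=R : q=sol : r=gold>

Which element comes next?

P: letters move back 2 places in the alphabet; Z, X, V, T, R → P.
Q: runs through the solfège scale do→ti, so do, re, mi, fa, sol → la.
R: gold, platinum, copper, silver, gold → platinum (repeats gold → platinum → copper → silver).
Combining the parts gives <p=P : q=la : r=platinum>.

<p=P : q=la : r=platinum>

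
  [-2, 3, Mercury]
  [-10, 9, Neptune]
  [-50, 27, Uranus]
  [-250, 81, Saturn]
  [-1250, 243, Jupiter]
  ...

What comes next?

First entry: -2, -10, -50, -250, -1250 → -6250 (×5 each step).
Second entry: 3, 9, 27, 81, 243 → 729 (×3 each step).
Planet — runs backward through the planets Mercury→Neptune: Mercury, Neptune, Uranus, Saturn, Jupiter → Mars.
Putting it together: [-6250, 729, Mars].

[-6250, 729, Mars]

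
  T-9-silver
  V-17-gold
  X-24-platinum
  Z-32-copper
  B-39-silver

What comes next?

Letter: T, V, X, Z, B → D (letters move forward 2 places in the alphabet, wrapping Z→A).
Second component goes 9, 17, 24, 32, 39 → 47 (alternating steps +8, +7, +8, +7, …).
Metal: silver, gold, platinum, copper, silver → gold (repeats silver → gold → platinum → copper).
Combining the parts gives D-47-gold.

D-47-gold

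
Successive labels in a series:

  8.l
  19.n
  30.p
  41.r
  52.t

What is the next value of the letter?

v

First component: 8, 19, 30, 41, 52 → 63 (+11 each step).
Letter goes l, n, p, r, t → v (letters move forward 2 places in the alphabet).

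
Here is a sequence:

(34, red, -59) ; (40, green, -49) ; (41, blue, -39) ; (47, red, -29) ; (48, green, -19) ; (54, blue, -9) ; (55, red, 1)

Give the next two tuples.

First part: alternating steps +6, +1, +6, +1, …; 34, 40, 41, 47, 48, 54, 55 → 61 → 62.
Colour: red, green, blue, red, green, blue, red → green → blue (repeats red → green → blue).
Third part: -59, -49, -39, -29, -19, -9, 1 → 11 → 21 (+10 each step).
Putting the parts together: (61, green, 11) and then (62, blue, 21).

(61, green, 11), (62, blue, 21)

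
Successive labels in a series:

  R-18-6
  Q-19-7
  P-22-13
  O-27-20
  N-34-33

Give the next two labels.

M-43-53, L-54-86

Letter: letters move back 1 place in the alphabet; R, Q, P, O, N → M → L.
Second component goes 18, 19, 22, 27, 34 → 43 → 54 (differences are 1, 3, 5, … (increasing by 2 each time)).
Third component: each term is the sum of the two before it, so 6, 7, 13, 20, 33 → 53 → 86.
So the next two labels are M-43-53 and L-54-86.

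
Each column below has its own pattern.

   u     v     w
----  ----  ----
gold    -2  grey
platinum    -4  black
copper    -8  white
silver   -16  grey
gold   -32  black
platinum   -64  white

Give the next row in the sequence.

Column u: repeats gold → platinum → copper → silver, so gold, platinum, copper, silver, gold, platinum → copper.
Column v goes -2, -4, -8, -16, -32, -64 → -128 (×2 each step).
Column w: grey, black, white, grey, black, white → grey (repeats grey → black → white).
Putting it together: copper  -128  grey.

copper  -128  grey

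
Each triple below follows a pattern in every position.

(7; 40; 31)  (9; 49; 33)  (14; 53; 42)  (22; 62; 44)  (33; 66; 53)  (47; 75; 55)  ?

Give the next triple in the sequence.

(64; 79; 64)

First part — differences are 2, 5, 8, … (increasing by 3 each time): 7, 9, 14, 22, 33, 47 → 64.
Second part — alternating steps +9, +4, +9, +4, …: 40, 49, 53, 62, 66, 75 → 79.
Third part — alternating steps +2, +9, +2, +9, …: 31, 33, 42, 44, 53, 55 → 64.
Putting it together: (64; 79; 64).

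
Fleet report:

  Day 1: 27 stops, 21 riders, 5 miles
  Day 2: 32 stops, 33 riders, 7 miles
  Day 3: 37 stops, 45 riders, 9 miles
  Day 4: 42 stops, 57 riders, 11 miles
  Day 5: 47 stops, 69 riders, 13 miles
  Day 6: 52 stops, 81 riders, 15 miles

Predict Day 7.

Stops: +5 each step; 27, 32, 37, 42, 47, 52 → 57.
Riders: 21, 33, 45, 57, 69, 81 → 93 (+12 each step).
Miles goes 5, 7, 9, 11, 13, 15 → 17 (+2 each step).
Combining the parts gives 57 stops, 93 riders, 17 miles.

57 stops, 93 riders, 17 miles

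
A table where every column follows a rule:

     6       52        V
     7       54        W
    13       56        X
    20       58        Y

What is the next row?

33  60  Z

First component goes 6, 7, 13, 20 → 33 (each term is the sum of the two before it).
Second component — +2 each step: 52, 54, 56, 58 → 60.
Letter: V, W, X, Y → Z (letters move forward 1 place in the alphabet).
Combining the parts gives 33  60  Z.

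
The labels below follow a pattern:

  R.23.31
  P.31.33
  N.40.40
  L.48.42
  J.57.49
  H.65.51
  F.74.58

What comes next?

Letter goes R, P, N, L, J, H, F → D (letters move back 2 places in the alphabet).
Second component — alternating steps +8, +9, +8, +9, …: 23, 31, 40, 48, 57, 65, 74 → 82.
Third component: 31, 33, 40, 42, 49, 51, 58 → 60 (alternating steps +2, +7, +2, +7, …).
Putting it together: D.82.60.

D.82.60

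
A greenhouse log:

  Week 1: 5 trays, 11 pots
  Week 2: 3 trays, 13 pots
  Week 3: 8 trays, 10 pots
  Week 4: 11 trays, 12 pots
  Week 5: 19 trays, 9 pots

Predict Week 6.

Trays: each term is the sum of the two before it, so 5, 3, 8, 11, 19 → 30.
Pots — alternating steps +2, −3, +2, −3, …: 11, 13, 10, 12, 9 → 11.
Putting it together: 30 trays, 11 pots.

30 trays, 11 pots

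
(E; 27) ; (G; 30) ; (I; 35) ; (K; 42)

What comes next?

(M; 51)

Letter goes E, G, I, K → M (letters move forward 2 places in the alphabet).
Second coordinate: differences are 3, 5, 7, … (increasing by 2 each time), so 27, 30, 35, 42 → 51.
Combining the parts gives (M; 51).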